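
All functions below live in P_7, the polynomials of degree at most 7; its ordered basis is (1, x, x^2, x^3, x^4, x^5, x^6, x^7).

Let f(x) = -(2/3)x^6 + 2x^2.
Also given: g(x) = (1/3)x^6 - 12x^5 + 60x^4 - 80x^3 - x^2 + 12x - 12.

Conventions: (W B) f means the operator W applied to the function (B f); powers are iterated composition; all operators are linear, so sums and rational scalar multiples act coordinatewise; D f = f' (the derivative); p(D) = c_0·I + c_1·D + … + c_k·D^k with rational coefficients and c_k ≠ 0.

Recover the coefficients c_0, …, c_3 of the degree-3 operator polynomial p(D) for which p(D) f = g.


D^0 f = -(2/3)x^6 + 2x^2
D^1 f = -4x^5 + 4x
D^2 f = -20x^4 + 4
D^3 f = -80x^3
matching coefficients of g against c_0 f + c_1 Df + … from the top degree down determines the c_i
solution: c_0 = -1/2, c_1 = 3, c_2 = -3, c_3 = 1

c_0 = -1/2, c_1 = 3, c_2 = -3, c_3 = 1


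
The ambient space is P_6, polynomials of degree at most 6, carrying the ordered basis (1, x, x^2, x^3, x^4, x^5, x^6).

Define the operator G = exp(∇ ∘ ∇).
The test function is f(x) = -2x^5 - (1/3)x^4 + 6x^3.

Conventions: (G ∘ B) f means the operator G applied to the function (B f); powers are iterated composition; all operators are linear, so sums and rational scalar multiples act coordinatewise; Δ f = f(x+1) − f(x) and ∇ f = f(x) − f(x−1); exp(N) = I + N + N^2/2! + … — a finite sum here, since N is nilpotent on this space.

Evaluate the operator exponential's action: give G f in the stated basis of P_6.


the image equals g(x) = -2x^5 - (1/3)x^4 - 34x^3 + 116x^2 - 216x + 766/3

order-1 term: -40x^3 + 116x^2 - 96x + 58/3
order-2 term: -120x + 236
the series for exp(∇ ∘ ∇) f terminates at order 2
exp(∇ ∘ ∇) f = -2x^5 - (1/3)x^4 - 34x^3 + 116x^2 - 216x + 766/3


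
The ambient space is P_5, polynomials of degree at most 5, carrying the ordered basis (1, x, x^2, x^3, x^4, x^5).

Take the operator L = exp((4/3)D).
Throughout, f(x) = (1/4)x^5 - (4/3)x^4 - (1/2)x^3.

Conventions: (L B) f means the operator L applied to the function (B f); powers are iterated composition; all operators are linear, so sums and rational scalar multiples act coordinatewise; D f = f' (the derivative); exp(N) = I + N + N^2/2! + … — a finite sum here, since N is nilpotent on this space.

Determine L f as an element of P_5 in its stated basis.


g(x) = (1/4)x^5 + (1/3)x^4 - (19/6)x^3 - (278/27)x^2 - (920/81)x - 352/81

order-1 term: (5/3)x^4 - (64/9)x^3 - 2x^2
order-2 term: (40/9)x^3 - (128/9)x^2 - (8/3)x
order-3 term: (160/27)x^2 - (1024/81)x - 32/27
order-4 term: (320/81)x - 1024/243
order-5 term: 256/243
the series for exp((4/3)D) f terminates at order 5
exp((4/3)D) f = (1/4)x^5 + (1/3)x^4 - (19/6)x^3 - (278/27)x^2 - (920/81)x - 352/81


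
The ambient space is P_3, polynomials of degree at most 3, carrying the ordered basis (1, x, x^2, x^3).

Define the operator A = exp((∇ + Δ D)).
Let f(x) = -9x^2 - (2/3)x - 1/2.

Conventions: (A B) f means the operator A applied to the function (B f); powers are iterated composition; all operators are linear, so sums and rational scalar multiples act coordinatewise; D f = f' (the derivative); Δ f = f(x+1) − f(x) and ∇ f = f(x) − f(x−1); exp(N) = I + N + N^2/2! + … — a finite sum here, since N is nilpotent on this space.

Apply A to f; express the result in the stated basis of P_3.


order-1 term: -18x - 29/3
order-2 term: -9
the series for exp((∇ + Δ D)) f terminates at order 2
exp((∇ + Δ D)) f = -9x^2 - (56/3)x - 115/6

the result is g(x) = -9x^2 - (56/3)x - 115/6


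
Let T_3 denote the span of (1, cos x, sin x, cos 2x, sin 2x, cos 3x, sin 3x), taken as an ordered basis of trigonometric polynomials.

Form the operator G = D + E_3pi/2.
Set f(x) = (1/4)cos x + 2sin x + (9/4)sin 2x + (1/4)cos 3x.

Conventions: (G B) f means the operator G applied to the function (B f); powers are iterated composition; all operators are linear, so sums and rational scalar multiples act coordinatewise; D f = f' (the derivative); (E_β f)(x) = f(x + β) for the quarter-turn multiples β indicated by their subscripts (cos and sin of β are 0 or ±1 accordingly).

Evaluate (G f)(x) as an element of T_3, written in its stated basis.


D f = 2cos x - (1/4)sin x + (9/2)cos 2x - (3/4)sin 3x
E_3pi/2 f = -2cos x + (1/4)sin x - (9/4)sin 2x - (1/4)sin 3x
(D + E_3pi/2) f = (9/2)cos 2x - (9/4)sin 2x - sin 3x

the result is g(x) = (9/2)cos 2x - (9/4)sin 2x - sin 3x


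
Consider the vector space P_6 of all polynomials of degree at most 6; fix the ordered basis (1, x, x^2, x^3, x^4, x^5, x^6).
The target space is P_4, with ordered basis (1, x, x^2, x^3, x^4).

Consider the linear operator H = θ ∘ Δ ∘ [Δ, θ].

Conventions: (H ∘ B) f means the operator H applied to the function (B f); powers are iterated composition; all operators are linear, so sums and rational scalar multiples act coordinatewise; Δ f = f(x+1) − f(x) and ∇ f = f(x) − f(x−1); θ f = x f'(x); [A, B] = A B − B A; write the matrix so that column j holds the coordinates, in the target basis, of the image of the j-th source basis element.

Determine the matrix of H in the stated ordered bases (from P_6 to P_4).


the matrix is [[0, 0, 0, 0, 0, 0, 0]; [0, 0, 0, 6, 36, 140, 450]; [0, 0, 0, 0, 24, 180, 840]; [0, 0, 0, 0, 0, 60, 540]; [0, 0, 0, 0, 0, 0, 120]] (rows listed top to bottom)

image of 1: 0
image of x: 0
image of x^2: 0
image of x^3: 6x
image of x^4: 24x^2 + 36x
image of x^5: 60x^3 + 180x^2 + 140x
image of x^6: 120x^4 + 540x^3 + 840x^2 + 450x
each image's coordinates form column j of the matrix


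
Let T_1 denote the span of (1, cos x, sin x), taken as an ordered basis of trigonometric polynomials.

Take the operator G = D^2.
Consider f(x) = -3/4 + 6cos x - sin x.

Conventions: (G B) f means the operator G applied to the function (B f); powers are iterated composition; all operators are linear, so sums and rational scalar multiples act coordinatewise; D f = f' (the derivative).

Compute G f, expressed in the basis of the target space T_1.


D f = -cos x - 6sin x
D D f = -6cos x + sin x

the image equals g(x) = -6cos x + sin x


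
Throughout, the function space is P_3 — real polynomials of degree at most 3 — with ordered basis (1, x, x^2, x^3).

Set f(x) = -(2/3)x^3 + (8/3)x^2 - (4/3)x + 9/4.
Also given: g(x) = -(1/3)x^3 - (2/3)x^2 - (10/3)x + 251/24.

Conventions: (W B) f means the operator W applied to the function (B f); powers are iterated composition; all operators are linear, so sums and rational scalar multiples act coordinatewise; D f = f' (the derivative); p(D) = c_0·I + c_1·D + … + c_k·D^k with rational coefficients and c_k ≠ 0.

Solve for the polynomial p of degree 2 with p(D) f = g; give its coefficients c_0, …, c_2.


D^0 f = -(2/3)x^3 + (8/3)x^2 - (4/3)x + 9/4
D^1 f = -2x^2 + (16/3)x - 4/3
D^2 f = -4x + 16/3
matching coefficients of g against c_0 f + c_1 Df + … from the top degree down determines the c_i
solution: c_0 = 1/2, c_1 = 1, c_2 = 2

c_0 = 1/2, c_1 = 1, c_2 = 2


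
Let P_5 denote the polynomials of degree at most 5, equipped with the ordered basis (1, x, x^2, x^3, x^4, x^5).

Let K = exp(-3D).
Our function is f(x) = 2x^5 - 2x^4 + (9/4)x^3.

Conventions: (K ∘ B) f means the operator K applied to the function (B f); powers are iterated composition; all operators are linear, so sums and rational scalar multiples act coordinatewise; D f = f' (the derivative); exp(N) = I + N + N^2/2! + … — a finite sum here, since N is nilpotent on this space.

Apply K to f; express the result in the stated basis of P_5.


the image equals g(x) = 2x^5 - 32x^4 + (825/4)x^3 - (2673/4)x^2 + (4347/4)x - 2835/4

order-1 term: -30x^4 + 24x^3 - (81/4)x^2
order-2 term: 180x^3 - 108x^2 + (243/4)x
order-3 term: -540x^2 + 216x - 243/4
order-4 term: 810x - 162
order-5 term: -486
the series for exp(-3D) f terminates at order 5
exp(-3D) f = 2x^5 - 32x^4 + (825/4)x^3 - (2673/4)x^2 + (4347/4)x - 2835/4


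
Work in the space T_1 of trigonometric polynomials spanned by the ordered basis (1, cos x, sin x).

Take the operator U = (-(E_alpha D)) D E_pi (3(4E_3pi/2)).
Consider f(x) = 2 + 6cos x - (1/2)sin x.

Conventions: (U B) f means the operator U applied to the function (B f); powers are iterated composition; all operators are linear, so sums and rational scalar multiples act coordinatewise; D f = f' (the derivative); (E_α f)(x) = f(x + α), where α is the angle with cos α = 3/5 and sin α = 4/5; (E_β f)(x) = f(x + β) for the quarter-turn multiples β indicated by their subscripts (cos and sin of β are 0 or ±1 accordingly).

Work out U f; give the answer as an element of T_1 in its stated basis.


E_3pi/2 f = 2 + (1/2)cos x + 6sin x
(4E_3pi/2) f = 8 + 2cos x + 24sin x
(3(4E_3pi/2)) f = 24 + 6cos x + 72sin x
E_pi (3(4E_3pi/2)) f = 24 - 6cos x - 72sin x
D E_pi (3(4E_3pi/2)) f = -72cos x + 6sin x
D (D E_pi) (3(4E_3pi/2)) f = 6cos x + 72sin x
E_alpha D (D E_pi) (3(4E_3pi/2)) f = (306/5)cos x + (192/5)sin x
(-(E_alpha D)) (D E_pi) (3(4E_3pi/2)) f = -(306/5)cos x - (192/5)sin x

g(x) = -(306/5)cos x - (192/5)sin x


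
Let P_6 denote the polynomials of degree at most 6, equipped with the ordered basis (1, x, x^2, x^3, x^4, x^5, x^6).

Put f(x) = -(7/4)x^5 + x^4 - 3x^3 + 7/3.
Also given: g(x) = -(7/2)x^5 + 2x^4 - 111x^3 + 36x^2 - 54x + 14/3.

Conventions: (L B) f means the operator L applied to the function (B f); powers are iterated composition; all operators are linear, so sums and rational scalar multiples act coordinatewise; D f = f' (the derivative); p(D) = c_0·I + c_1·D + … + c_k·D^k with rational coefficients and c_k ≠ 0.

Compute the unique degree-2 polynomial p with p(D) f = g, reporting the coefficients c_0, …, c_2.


D^0 f = -(7/4)x^5 + x^4 - 3x^3 + 7/3
D^1 f = -(35/4)x^4 + 4x^3 - 9x^2
D^2 f = -35x^3 + 12x^2 - 18x
matching coefficients of g against c_0 f + c_1 Df + … from the top degree down determines the c_i
solution: c_0 = 2, c_1 = 0, c_2 = 3

p(D) = 2·I + 3·D^2, i.e. c_0 = 2, c_1 = 0, c_2 = 3


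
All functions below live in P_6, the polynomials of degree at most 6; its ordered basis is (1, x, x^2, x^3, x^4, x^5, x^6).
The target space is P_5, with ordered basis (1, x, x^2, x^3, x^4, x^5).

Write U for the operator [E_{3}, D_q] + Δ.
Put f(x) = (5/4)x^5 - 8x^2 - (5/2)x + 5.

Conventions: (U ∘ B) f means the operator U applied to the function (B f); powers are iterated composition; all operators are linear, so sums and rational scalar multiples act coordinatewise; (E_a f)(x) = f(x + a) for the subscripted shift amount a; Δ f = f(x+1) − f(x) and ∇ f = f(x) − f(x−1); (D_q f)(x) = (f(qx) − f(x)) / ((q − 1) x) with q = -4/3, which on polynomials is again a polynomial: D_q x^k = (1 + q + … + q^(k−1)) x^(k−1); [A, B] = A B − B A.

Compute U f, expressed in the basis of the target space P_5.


g(x) = (25/4)x^4 + (6845/108)x^3 + (5/6)x^2 + (4853/12)x - 933/4

D_q f = (905/324)x^4 + (8/3)x - 5/2
E_{3} D_q f = (905/324)x^4 + (905/27)x^3 + (905/6)x^2 + (913/3)x + 927/4
E_{3} f = (5/4)x^5 + (75/4)x^4 + (225/2)x^3 + (659/2)x^2 + (1823/4)x + 917/4
D_q E_{3} f = (905/324)x^4 - (625/36)x^3 + (325/2)x^2 - (659/6)x + 1823/4
[E_{3}, D_q] f = (5495/108)x^3 - (35/3)x^2 + (2485/6)x - 224
Δ f = (25/4)x^4 + (25/2)x^3 + (25/2)x^2 - (39/4)x - 37/4
([E_{3}, D_q] + Δ) f = (25/4)x^4 + (6845/108)x^3 + (5/6)x^2 + (4853/12)x - 933/4


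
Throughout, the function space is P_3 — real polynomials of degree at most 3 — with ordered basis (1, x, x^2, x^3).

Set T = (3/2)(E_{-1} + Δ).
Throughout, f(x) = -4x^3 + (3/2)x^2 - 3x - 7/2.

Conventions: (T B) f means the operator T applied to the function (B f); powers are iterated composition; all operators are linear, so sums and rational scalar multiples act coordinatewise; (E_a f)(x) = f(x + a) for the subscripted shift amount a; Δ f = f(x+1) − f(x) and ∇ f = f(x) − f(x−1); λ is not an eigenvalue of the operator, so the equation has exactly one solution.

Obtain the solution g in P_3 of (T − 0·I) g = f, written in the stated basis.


write g with unknown coordinates in the stated basis and equate coefficients in (T − 0·I) g = f
solving from the highest basis element down gives g = -(8/3)x^3 + x^2 + 14x - 13/3
check: T g = -4x^3 + (3/2)x^2 - 3x - 7/2
so T g − 0·g = -4x^3 + (3/2)x^2 - 3x - 7/2 = f ✓

the image equals g(x) = -(8/3)x^3 + x^2 + 14x - 13/3


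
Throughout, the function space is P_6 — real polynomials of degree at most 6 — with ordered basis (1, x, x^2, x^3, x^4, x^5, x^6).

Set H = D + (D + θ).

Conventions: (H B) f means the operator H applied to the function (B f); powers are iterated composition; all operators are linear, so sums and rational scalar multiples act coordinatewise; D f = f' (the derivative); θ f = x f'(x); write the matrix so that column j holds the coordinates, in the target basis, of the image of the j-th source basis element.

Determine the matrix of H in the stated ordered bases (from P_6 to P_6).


the matrix is [[0, 2, 0, 0, 0, 0, 0]; [0, 1, 4, 0, 0, 0, 0]; [0, 0, 2, 6, 0, 0, 0]; [0, 0, 0, 3, 8, 0, 0]; [0, 0, 0, 0, 4, 10, 0]; [0, 0, 0, 0, 0, 5, 12]; [0, 0, 0, 0, 0, 0, 6]] (rows listed top to bottom)

image of 1: 0
image of x: x + 2
image of x^2: 2x^2 + 4x
image of x^3: 3x^3 + 6x^2
image of x^4: 4x^4 + 8x^3
image of x^5: 5x^5 + 10x^4
image of x^6: 6x^6 + 12x^5
each image's coordinates form column j of the matrix


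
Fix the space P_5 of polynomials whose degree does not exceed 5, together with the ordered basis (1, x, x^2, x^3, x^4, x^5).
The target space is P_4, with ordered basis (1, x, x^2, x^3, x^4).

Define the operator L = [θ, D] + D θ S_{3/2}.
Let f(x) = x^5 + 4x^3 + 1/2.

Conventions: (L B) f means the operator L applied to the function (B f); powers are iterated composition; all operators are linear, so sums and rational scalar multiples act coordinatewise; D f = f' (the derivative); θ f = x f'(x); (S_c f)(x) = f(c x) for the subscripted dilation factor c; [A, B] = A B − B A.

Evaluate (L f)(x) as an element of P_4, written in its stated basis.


D f = 5x^4 + 12x^2
θ D f = 20x^4 + 24x^2
θ f = 5x^5 + 12x^3
D θ f = 25x^4 + 36x^2
[θ, D] f = -5x^4 - 12x^2
S_{3/2} f = (243/32)x^5 + (27/2)x^3 + 1/2
θ S_{3/2} f = (1215/32)x^5 + (81/2)x^3
D θ S_{3/2} f = (6075/32)x^4 + (243/2)x^2
([θ, D] + D θ S_{3/2}) f = (5915/32)x^4 + (219/2)x^2

the image equals g(x) = (5915/32)x^4 + (219/2)x^2


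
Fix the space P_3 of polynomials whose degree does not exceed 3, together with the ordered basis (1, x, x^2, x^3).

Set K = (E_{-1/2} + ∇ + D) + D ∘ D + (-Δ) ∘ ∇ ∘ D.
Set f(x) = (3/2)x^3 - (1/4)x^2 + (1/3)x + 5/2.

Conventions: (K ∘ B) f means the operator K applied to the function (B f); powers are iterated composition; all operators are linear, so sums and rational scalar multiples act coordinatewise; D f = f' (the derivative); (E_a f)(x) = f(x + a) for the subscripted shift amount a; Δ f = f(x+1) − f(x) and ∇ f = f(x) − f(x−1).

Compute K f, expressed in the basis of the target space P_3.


g(x) = (3/2)x^3 + (13/2)x^2 + (125/24)x - 5

E_{-1/2} f = (3/2)x^3 - (5/2)x^2 + (41/24)x + 25/12
∇ f = (9/2)x^2 - 5x + 25/12
D f = (9/2)x^2 - (1/2)x + 1/3
(E_{-1/2} + ∇ + D) f = (3/2)x^3 + (13/2)x^2 - (91/24)x + 9/2
D f = (9/2)x^2 - (1/2)x + 1/3
D D f = 9x - 1/2
D f = (9/2)x^2 - (1/2)x + 1/3
∇ D f = 9x - 5
Δ (∇ ∘ D) f = 9
(-Δ) (∇ ∘ D) f = -9
((E_{-1/2} + ∇ + D) + D ∘ D + (-Δ) ∘ ∇ ∘ D) f = (3/2)x^3 + (13/2)x^2 + (125/24)x - 5


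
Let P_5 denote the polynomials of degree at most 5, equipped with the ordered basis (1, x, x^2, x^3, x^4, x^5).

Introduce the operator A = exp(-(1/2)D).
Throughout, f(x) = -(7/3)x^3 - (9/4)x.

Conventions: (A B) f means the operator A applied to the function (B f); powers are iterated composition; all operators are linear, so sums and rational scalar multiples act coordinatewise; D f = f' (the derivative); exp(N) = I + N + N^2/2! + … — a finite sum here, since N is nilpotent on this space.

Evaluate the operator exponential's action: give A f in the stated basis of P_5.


g(x) = -(7/3)x^3 + (7/2)x^2 - 4x + 17/12

order-1 term: (7/2)x^2 + 9/8
order-2 term: -(7/4)x
order-3 term: 7/24
the series for exp(-(1/2)D) f terminates at order 3
exp(-(1/2)D) f = -(7/3)x^3 + (7/2)x^2 - 4x + 17/12


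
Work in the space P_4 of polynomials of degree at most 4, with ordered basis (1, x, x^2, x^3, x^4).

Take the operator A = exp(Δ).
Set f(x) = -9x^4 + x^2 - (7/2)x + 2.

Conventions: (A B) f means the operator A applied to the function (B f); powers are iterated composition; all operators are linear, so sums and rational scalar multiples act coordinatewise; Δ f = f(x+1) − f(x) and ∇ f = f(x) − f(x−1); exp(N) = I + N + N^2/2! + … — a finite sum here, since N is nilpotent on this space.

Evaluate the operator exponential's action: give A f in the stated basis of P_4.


the result is g(x) = -9x^4 - 36x^3 - 107x^2 - (363/2)x - 269/2

order-1 term: -36x^3 - 54x^2 - 34x - 23/2
order-2 term: -54x^2 - 108x - 62
order-3 term: -36x - 54
order-4 term: -9
the series for exp(Δ) f terminates at order 4
exp(Δ) f = -9x^4 - 36x^3 - 107x^2 - (363/2)x - 269/2


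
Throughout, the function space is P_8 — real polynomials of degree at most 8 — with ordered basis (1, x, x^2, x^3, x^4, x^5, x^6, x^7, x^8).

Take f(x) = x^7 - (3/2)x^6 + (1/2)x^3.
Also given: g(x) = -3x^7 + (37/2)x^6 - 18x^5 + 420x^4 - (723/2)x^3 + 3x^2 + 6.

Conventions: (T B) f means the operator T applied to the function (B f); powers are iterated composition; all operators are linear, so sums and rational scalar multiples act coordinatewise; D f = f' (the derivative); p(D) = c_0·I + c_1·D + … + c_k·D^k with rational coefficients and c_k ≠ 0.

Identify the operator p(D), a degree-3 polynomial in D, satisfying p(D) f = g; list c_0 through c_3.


D^0 f = x^7 - (3/2)x^6 + (1/2)x^3
D^1 f = 7x^6 - 9x^5 + (3/2)x^2
D^2 f = 42x^5 - 45x^4 + 3x
D^3 f = 210x^4 - 180x^3 + 3
matching coefficients of g against c_0 f + c_1 Df + … from the top degree down determines the c_i
solution: c_0 = -3, c_1 = 2, c_2 = 0, c_3 = 2

c_0 = -3, c_1 = 2, c_2 = 0, c_3 = 2


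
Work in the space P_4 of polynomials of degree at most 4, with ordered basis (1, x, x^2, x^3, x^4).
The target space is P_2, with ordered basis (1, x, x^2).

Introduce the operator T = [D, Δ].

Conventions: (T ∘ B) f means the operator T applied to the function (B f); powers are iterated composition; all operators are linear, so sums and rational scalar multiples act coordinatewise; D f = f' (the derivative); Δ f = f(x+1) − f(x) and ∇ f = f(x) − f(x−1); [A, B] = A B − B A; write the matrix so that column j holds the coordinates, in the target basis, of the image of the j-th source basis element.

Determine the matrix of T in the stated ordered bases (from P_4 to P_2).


image of 1: 0
image of x: 0
image of x^2: 0
image of x^3: 0
image of x^4: 0
each image's coordinates form column j of the matrix

the matrix is [[0, 0, 0, 0, 0]; [0, 0, 0, 0, 0]; [0, 0, 0, 0, 0]] (rows listed top to bottom)


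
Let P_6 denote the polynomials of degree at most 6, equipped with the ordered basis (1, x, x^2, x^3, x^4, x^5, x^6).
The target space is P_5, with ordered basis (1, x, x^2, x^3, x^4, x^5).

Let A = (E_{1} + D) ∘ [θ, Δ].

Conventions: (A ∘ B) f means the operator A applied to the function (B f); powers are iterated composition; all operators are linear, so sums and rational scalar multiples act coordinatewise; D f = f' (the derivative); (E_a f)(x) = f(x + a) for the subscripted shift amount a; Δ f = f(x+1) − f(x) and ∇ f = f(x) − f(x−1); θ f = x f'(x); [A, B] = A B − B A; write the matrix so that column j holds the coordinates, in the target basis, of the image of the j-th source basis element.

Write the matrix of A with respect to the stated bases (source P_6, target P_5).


image of 1: 0
image of x: -1
image of x^2: -2x - 6
image of x^3: -3x^2 - 18x - 18
image of x^4: -4x^3 - 36x^2 - 72x - 44
image of x^5: -5x^4 - 60x^3 - 180x^2 - 220x - 100
image of x^6: -6x^5 - 90x^4 - 360x^3 - 660x^2 - 600x - 222
each image's coordinates form column j of the matrix

the matrix is [[0, -1, -6, -18, -44, -100, -222]; [0, 0, -2, -18, -72, -220, -600]; [0, 0, 0, -3, -36, -180, -660]; [0, 0, 0, 0, -4, -60, -360]; [0, 0, 0, 0, 0, -5, -90]; [0, 0, 0, 0, 0, 0, -6]] (rows listed top to bottom)


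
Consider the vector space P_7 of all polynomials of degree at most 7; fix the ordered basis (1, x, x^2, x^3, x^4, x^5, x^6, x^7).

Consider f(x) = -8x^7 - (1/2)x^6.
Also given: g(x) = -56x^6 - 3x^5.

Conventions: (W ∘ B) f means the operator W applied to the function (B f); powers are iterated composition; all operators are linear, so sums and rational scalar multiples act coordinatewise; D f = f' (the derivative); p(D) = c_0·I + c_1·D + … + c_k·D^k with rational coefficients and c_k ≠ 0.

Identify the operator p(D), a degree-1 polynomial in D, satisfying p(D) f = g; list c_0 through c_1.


c_0 = 0, c_1 = 1

D^0 f = -8x^7 - (1/2)x^6
D^1 f = -56x^6 - 3x^5
matching coefficients of g against c_0 f + c_1 Df + … from the top degree down determines the c_i
solution: c_0 = 0, c_1 = 1


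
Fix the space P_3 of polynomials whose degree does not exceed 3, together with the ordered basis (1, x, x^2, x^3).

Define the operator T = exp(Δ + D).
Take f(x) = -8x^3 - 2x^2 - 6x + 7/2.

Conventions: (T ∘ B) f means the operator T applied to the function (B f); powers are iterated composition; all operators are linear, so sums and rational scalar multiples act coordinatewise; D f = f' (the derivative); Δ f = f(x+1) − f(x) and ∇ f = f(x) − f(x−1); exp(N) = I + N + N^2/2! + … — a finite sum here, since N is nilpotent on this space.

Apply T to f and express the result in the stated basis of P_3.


order-1 term: -48x^2 - 32x - 22
order-2 term: -96x - 56
order-3 term: -64
the series for exp(Δ + D) f terminates at order 3
exp(Δ + D) f = -8x^3 - 50x^2 - 134x - 277/2

the result is g(x) = -8x^3 - 50x^2 - 134x - 277/2


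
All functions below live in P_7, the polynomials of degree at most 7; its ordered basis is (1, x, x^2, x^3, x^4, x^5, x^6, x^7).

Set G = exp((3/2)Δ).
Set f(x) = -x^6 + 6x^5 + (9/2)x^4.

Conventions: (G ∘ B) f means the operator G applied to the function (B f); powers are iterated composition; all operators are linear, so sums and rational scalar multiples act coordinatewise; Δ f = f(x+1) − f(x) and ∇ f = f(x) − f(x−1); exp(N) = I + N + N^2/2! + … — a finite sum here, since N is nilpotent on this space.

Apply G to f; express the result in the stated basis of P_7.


order-1 term: -9x^5 + (45/2)x^4 + 87x^3 + 108x^2 + 63x + 57/4
order-2 term: -(135/4)x^4 + (459/2)x^2 + (783/2)x + 1629/8
order-3 term: -(135/2)x^3 - (405/4)x^2 + 162x + 2349/8
order-4 term: -(1215/16)x^2 - (1215/8)x - 81/32
order-5 term: -(729/16)x - 2187/32
order-6 term: -729/64
the series for exp((3/2)Δ) f terminates at order 6
exp((3/2)Δ) f = -x^6 - 3x^5 - (27/4)x^4 + (39/2)x^3 + (2565/16)x^2 + (6705/16)x + 27471/64

g(x) = -x^6 - 3x^5 - (27/4)x^4 + (39/2)x^3 + (2565/16)x^2 + (6705/16)x + 27471/64


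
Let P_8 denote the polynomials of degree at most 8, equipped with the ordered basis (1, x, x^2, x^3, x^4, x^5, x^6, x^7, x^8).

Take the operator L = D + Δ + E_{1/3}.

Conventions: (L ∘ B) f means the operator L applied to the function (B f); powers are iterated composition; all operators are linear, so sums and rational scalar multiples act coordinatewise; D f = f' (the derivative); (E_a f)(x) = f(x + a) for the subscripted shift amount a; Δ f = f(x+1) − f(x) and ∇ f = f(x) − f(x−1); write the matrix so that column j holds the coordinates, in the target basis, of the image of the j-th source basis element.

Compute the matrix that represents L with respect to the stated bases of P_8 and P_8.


image of 1: 1
image of x: x + 7/3
image of x^2: x^2 + (14/3)x + 10/9
image of x^3: x^3 + 7x^2 + (10/3)x + 28/27
image of x^4: x^4 + (28/3)x^3 + (20/3)x^2 + (112/27)x + 82/81
image of x^5: x^5 + (35/3)x^4 + (100/9)x^3 + (280/27)x^2 + (410/81)x + 244/243
image of x^6: x^6 + 14x^5 + (50/3)x^4 + (560/27)x^3 + (410/27)x^2 + (488/81)x + 730/729
image of x^7: x^7 + (49/3)x^6 + (70/3)x^5 + (980/27)x^4 + (2870/81)x^3 + (1708/81)x^2 + (5110/729)x + 2188/2187
image of x^8: x^8 + (56/3)x^7 + (280/9)x^6 + (1568/27)x^5 + (5740/81)x^4 + (13664/243)x^3 + (20440/729)x^2 + (17504/2187)x + 6562/6561
each image's coordinates form column j of the matrix

the matrix is [[1, 7/3, 10/9, 28/27, 82/81, 244/243, 730/729, 2188/2187, 6562/6561]; [0, 1, 14/3, 10/3, 112/27, 410/81, 488/81, 5110/729, 17504/2187]; [0, 0, 1, 7, 20/3, 280/27, 410/27, 1708/81, 20440/729]; [0, 0, 0, 1, 28/3, 100/9, 560/27, 2870/81, 13664/243]; [0, 0, 0, 0, 1, 35/3, 50/3, 980/27, 5740/81]; [0, 0, 0, 0, 0, 1, 14, 70/3, 1568/27]; [0, 0, 0, 0, 0, 0, 1, 49/3, 280/9]; [0, 0, 0, 0, 0, 0, 0, 1, 56/3]; [0, 0, 0, 0, 0, 0, 0, 0, 1]] (rows listed top to bottom)


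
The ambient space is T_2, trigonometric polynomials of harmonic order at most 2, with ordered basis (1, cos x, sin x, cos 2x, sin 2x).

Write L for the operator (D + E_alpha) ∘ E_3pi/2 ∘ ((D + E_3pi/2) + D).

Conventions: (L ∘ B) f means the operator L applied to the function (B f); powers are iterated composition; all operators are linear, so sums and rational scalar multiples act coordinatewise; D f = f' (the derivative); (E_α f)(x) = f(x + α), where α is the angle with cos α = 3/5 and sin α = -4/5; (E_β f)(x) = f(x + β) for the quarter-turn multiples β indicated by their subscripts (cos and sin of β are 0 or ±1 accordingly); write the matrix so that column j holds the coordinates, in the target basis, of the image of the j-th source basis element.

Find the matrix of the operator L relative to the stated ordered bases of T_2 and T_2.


image of 1: 1
image of cos x: (3/5)cos x - (1/5)sin x
image of sin x: (1/5)cos x + (3/5)sin x
image of cos 2x: (97/25)cos 2x - (54/25)sin 2x
image of sin 2x: (54/25)cos 2x + (97/25)sin 2x
each image's coordinates form column j of the matrix

the matrix is [[1, 0, 0, 0, 0]; [0, 3/5, 1/5, 0, 0]; [0, -1/5, 3/5, 0, 0]; [0, 0, 0, 97/25, 54/25]; [0, 0, 0, -54/25, 97/25]] (rows listed top to bottom)


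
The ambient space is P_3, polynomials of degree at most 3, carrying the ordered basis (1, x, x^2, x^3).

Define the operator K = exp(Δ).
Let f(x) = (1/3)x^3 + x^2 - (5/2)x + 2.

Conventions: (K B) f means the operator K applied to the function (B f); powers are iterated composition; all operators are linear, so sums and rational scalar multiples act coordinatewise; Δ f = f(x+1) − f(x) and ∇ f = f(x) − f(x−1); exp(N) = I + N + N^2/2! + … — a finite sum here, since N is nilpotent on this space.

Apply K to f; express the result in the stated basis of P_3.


order-1 term: x^2 + 3x - 7/6
order-2 term: x + 2
order-3 term: 1/3
the series for exp(Δ) f terminates at order 3
exp(Δ) f = (1/3)x^3 + 2x^2 + (3/2)x + 19/6

the result is g(x) = (1/3)x^3 + 2x^2 + (3/2)x + 19/6


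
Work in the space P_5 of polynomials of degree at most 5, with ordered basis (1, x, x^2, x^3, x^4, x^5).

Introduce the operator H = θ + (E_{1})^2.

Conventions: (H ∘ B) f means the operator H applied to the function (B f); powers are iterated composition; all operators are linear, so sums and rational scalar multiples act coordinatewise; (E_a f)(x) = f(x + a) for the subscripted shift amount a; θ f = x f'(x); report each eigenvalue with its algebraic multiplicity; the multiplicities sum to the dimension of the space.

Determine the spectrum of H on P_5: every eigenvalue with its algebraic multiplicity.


λ = 1 (multiplicity 1), λ = 2 (multiplicity 1), λ = 3 (multiplicity 1), λ = 4 (multiplicity 1), λ = 5 (multiplicity 1), λ = 6 (multiplicity 1)

image of 1: 1
image of x: 2x + 2
image of x^2: 3x^2 + 4x + 4
image of x^3: 4x^3 + 6x^2 + 12x + 8
image of x^4: 5x^4 + 8x^3 + 24x^2 + 32x + 16
image of x^5: 6x^5 + 10x^4 + 40x^3 + 80x^2 + 80x + 32
the matrix is upper triangular; its diagonal is (1, 2, 3, 4, 5, 6)
for a triangular matrix the eigenvalues are the diagonal entries, with algebraic multiplicity their repetition count


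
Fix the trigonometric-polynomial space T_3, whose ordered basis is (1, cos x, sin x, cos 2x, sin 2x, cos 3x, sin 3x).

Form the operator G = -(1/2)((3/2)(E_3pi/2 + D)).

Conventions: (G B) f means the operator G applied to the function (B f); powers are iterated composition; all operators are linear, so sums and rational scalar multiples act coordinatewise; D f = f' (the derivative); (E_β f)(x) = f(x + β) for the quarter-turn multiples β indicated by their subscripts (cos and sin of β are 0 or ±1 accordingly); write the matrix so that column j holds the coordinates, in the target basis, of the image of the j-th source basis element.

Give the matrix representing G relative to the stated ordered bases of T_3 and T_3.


image of 1: -3/4
image of cos x: 0
image of sin x: 0
image of cos 2x: (3/4)cos 2x + (3/2)sin 2x
image of sin 2x: -(3/2)cos 2x + (3/4)sin 2x
image of cos 3x: 3sin 3x
image of sin 3x: -3cos 3x
each image's coordinates form column j of the matrix

the matrix is [[-3/4, 0, 0, 0, 0, 0, 0]; [0, 0, 0, 0, 0, 0, 0]; [0, 0, 0, 0, 0, 0, 0]; [0, 0, 0, 3/4, -3/2, 0, 0]; [0, 0, 0, 3/2, 3/4, 0, 0]; [0, 0, 0, 0, 0, 0, -3]; [0, 0, 0, 0, 0, 3, 0]] (rows listed top to bottom)


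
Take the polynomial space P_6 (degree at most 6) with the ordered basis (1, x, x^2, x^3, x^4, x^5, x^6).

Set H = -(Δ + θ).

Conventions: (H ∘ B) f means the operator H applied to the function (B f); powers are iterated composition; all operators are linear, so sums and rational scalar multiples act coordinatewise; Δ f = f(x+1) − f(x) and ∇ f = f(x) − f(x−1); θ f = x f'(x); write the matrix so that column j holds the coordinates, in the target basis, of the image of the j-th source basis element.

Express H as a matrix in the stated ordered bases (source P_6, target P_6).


image of 1: 0
image of x: -x - 1
image of x^2: -2x^2 - 2x - 1
image of x^3: -3x^3 - 3x^2 - 3x - 1
image of x^4: -4x^4 - 4x^3 - 6x^2 - 4x - 1
image of x^5: -5x^5 - 5x^4 - 10x^3 - 10x^2 - 5x - 1
image of x^6: -6x^6 - 6x^5 - 15x^4 - 20x^3 - 15x^2 - 6x - 1
each image's coordinates form column j of the matrix

the matrix is [[0, -1, -1, -1, -1, -1, -1]; [0, -1, -2, -3, -4, -5, -6]; [0, 0, -2, -3, -6, -10, -15]; [0, 0, 0, -3, -4, -10, -20]; [0, 0, 0, 0, -4, -5, -15]; [0, 0, 0, 0, 0, -5, -6]; [0, 0, 0, 0, 0, 0, -6]] (rows listed top to bottom)


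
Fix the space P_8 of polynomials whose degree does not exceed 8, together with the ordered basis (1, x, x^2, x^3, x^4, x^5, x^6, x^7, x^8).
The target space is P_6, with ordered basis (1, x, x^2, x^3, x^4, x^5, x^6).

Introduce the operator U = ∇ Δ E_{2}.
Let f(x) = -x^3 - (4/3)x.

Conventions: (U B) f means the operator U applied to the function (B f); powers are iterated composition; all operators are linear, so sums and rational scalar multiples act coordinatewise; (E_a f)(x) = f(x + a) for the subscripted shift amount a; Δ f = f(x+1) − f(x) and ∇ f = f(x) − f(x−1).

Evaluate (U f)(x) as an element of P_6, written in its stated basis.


E_{2} f = -x^3 - 6x^2 - (40/3)x - 32/3
Δ E_{2} f = -3x^2 - 15x - 61/3
∇ Δ E_{2} f = -6x - 12

the result is g(x) = -6x - 12


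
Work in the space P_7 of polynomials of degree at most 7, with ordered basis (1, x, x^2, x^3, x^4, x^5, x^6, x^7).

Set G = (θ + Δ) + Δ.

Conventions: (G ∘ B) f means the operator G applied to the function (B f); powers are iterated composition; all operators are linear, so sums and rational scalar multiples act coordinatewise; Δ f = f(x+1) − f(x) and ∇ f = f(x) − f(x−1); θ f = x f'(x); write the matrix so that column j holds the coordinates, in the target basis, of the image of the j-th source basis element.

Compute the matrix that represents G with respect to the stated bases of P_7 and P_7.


the matrix is [[0, 2, 2, 2, 2, 2, 2, 2]; [0, 1, 4, 6, 8, 10, 12, 14]; [0, 0, 2, 6, 12, 20, 30, 42]; [0, 0, 0, 3, 8, 20, 40, 70]; [0, 0, 0, 0, 4, 10, 30, 70]; [0, 0, 0, 0, 0, 5, 12, 42]; [0, 0, 0, 0, 0, 0, 6, 14]; [0, 0, 0, 0, 0, 0, 0, 7]] (rows listed top to bottom)

image of 1: 0
image of x: x + 2
image of x^2: 2x^2 + 4x + 2
image of x^3: 3x^3 + 6x^2 + 6x + 2
image of x^4: 4x^4 + 8x^3 + 12x^2 + 8x + 2
image of x^5: 5x^5 + 10x^4 + 20x^3 + 20x^2 + 10x + 2
image of x^6: 6x^6 + 12x^5 + 30x^4 + 40x^3 + 30x^2 + 12x + 2
image of x^7: 7x^7 + 14x^6 + 42x^5 + 70x^4 + 70x^3 + 42x^2 + 14x + 2
each image's coordinates form column j of the matrix


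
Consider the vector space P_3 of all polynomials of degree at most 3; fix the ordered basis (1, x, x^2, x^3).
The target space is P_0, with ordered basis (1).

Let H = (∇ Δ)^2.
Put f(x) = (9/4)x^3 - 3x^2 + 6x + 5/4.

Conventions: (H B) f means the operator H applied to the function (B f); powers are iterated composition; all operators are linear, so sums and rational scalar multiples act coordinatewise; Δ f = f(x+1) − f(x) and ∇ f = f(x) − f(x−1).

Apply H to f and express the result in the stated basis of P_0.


the result is g(x) = 0

Δ f = (27/4)x^2 + (3/4)x + 21/4
∇ Δ f = (27/2)x - 6
Δ (∇ Δ) f = 27/2
∇ Δ (∇ Δ) f = 0


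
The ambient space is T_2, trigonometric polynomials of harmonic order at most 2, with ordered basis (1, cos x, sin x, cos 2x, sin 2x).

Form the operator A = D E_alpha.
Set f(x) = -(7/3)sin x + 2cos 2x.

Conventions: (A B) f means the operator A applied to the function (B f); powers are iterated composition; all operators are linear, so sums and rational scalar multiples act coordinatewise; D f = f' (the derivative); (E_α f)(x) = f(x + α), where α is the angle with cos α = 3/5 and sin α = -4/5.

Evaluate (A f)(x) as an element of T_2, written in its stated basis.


the result is g(x) = -(7/5)cos x - (28/15)sin x + (96/25)cos 2x + (28/25)sin 2x

E_alpha f = (28/15)cos x - (7/5)sin x - (14/25)cos 2x + (48/25)sin 2x
D E_alpha f = -(7/5)cos x - (28/15)sin x + (96/25)cos 2x + (28/25)sin 2x


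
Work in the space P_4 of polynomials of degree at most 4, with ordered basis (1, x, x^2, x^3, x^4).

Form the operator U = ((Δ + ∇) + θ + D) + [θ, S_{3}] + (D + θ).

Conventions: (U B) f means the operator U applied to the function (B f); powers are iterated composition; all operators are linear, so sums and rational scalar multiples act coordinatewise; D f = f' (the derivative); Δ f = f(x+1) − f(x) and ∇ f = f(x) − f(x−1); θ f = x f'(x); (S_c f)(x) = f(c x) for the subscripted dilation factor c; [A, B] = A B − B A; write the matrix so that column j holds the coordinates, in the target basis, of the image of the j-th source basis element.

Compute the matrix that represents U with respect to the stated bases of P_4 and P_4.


image of 1: 0
image of x: 2x + 4
image of x^2: 4x^2 + 8x
image of x^3: 6x^3 + 12x^2 + 2
image of x^4: 8x^4 + 16x^3 + 8x
each image's coordinates form column j of the matrix

the matrix is [[0, 4, 0, 2, 0]; [0, 2, 8, 0, 8]; [0, 0, 4, 12, 0]; [0, 0, 0, 6, 16]; [0, 0, 0, 0, 8]] (rows listed top to bottom)


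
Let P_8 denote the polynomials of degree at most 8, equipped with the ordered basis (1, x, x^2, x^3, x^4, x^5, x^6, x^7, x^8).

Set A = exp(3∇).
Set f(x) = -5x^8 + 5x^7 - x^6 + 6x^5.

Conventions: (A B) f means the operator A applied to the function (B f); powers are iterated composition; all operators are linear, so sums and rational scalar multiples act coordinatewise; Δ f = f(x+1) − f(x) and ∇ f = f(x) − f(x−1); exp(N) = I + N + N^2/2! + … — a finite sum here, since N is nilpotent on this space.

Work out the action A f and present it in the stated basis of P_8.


the image equals g(x) = -5x^8 - 115x^7 - 736x^6 - 222x^5 + 7875x^4 + 3345x^3 - 29325x^2 + 1899x + 15576

order-1 term: -120x^7 + 525x^6 - 1173x^5 + 1710x^4 - 1605x^3 + 960x^2 - 333x + 51
order-2 term: -1260x^6 + 8505x^5 - 26910x^4 + 49905x^3 - 55800x^2 + 35145x - 9639
order-3 term: -7560x^5 + 61425x^4 - 217890x^3 + 415125x^2 - 419040x + 177525
order-4 term: -28350x^4 + 240975x^3 - 823365x^2 + 1325565x - 840780
order-5 term: -68040x^3 + 535815x^2 - 1489833x + 1450953
order-6 term: -102060x^2 + 637875x - 1046844
order-7 term: -87480x + 317115
order-8 term: -32805
the series for exp(3∇) f terminates at order 8
exp(3∇) f = -5x^8 - 115x^7 - 736x^6 - 222x^5 + 7875x^4 + 3345x^3 - 29325x^2 + 1899x + 15576


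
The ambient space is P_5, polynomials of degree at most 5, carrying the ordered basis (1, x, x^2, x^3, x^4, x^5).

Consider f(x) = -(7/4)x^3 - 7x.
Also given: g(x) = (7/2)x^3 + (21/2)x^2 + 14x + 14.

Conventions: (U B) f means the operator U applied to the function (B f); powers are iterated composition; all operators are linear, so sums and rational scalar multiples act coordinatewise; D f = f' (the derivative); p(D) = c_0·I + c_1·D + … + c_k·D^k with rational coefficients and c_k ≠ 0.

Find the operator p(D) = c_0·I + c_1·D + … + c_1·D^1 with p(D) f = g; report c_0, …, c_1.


D^0 f = -(7/4)x^3 - 7x
D^1 f = -(21/4)x^2 - 7
matching coefficients of g against c_0 f + c_1 Df + … from the top degree down determines the c_i
solution: c_0 = -2, c_1 = -2

p(D) = -2·I − 2·D, i.e. c_0 = -2, c_1 = -2


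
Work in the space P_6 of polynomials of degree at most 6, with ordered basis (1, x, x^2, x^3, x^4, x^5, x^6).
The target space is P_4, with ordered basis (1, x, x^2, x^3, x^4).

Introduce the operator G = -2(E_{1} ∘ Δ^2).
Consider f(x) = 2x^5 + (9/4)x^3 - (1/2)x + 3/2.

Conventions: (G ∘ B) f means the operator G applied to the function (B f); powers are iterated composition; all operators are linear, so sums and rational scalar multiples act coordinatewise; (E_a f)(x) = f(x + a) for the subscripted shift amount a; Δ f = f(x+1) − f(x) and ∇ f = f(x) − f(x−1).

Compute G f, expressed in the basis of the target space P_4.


Δ f = 10x^4 + 20x^3 + (107/4)x^2 + (67/4)x + 15/4
Δ Δ f = 40x^3 + 120x^2 + (307/2)x + 147/2
E_{1} Δ^2 f = 40x^3 + 240x^2 + (1027/2)x + 387
(-2(E_{1} ∘ Δ^2)) f = -80x^3 - 480x^2 - 1027x - 774

g(x) = -80x^3 - 480x^2 - 1027x - 774


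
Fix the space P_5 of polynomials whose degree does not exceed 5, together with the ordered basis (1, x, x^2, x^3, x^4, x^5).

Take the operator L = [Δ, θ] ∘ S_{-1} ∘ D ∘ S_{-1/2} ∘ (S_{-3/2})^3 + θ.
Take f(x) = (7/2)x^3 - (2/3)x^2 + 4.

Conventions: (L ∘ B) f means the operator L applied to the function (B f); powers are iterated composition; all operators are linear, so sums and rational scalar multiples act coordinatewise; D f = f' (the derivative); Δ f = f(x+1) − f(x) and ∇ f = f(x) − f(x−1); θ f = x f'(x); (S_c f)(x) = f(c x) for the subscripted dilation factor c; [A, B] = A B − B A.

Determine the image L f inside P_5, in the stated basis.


S_{-3/2} f = -(189/16)x^3 - (3/2)x^2 + 4
S_{-3/2} S_{-3/2} f = (5103/128)x^3 - (27/8)x^2 + 4
S_{-3/2} S_{-3/2} S_{-3/2} f = -(137781/1024)x^3 - (243/32)x^2 + 4
S_{-1/2} (S_{-3/2})^3 f = (137781/8192)x^3 - (243/128)x^2 + 4
D S_{-1/2} (S_{-3/2})^3 f = (413343/8192)x^2 - (243/64)x
S_{-1} D S_{-1/2} (S_{-3/2})^3 f = (413343/8192)x^2 + (243/64)x
θ (S_{-1} ∘ D ∘ S_{-1/2}) (S_{-3/2})^3 f = (413343/4096)x^2 + (243/64)x
Δ θ (S_{-1} ∘ D ∘ S_{-1/2}) (S_{-3/2})^3 f = (413343/2048)x + 428895/4096
Δ (S_{-1} ∘ D ∘ S_{-1/2}) (S_{-3/2})^3 f = (413343/4096)x + 444447/8192
θ Δ (S_{-1} ∘ D ∘ S_{-1/2}) (S_{-3/2})^3 f = (413343/4096)x
[Δ, θ] (S_{-1} ∘ D ∘ S_{-1/2}) (S_{-3/2})^3 f = (413343/4096)x + 428895/4096
θ f = (21/2)x^3 - (4/3)x^2
([Δ, θ] ∘ S_{-1} ∘ D ∘ S_{-1/2} ∘ (S_{-3/2})^3 + θ) f = (21/2)x^3 - (4/3)x^2 + (413343/4096)x + 428895/4096

g(x) = (21/2)x^3 - (4/3)x^2 + (413343/4096)x + 428895/4096


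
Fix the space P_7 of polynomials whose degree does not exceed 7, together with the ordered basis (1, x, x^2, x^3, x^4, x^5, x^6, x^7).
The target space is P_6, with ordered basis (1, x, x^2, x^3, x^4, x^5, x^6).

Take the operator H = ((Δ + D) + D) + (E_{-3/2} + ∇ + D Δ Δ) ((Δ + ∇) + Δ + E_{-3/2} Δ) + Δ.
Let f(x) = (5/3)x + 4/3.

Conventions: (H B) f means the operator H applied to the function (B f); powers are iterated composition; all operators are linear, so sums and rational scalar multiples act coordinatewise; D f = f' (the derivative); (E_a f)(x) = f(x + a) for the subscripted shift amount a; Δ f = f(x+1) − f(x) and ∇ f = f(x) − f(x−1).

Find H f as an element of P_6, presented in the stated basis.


the result is g(x) = 40/3

Δ f = 5/3
D f = 5/3
(Δ + D) f = 10/3
D f = 5/3
((Δ + D) + D) f = 5
Δ f = 5/3
∇ f = 5/3
(Δ + ∇) f = 10/3
Δ f = 5/3
Δ f = 5/3
E_{-3/2} Δ f = 5/3
((Δ + ∇) + Δ + E_{-3/2} Δ) f = 20/3
E_{-3/2} ((Δ + ∇) + Δ + E_{-3/2} Δ) f = 20/3
∇ ((Δ + ∇) + Δ + E_{-3/2} Δ) f = 0
Δ ((Δ + ∇) + Δ + E_{-3/2} Δ) f = 0
Δ Δ ((Δ + ∇) + Δ + E_{-3/2} Δ) f = 0
D Δ Δ ((Δ + ∇) + Δ + E_{-3/2} Δ) f = 0
(E_{-3/2} + ∇ + D Δ Δ) ((Δ + ∇) + Δ + E_{-3/2} Δ) f = 20/3
Δ f = 5/3
(((Δ + D) + D) + (E_{-3/2} + ∇ + D Δ Δ) ((Δ + ∇) + Δ + E_{-3/2} Δ) + Δ) f = 40/3
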